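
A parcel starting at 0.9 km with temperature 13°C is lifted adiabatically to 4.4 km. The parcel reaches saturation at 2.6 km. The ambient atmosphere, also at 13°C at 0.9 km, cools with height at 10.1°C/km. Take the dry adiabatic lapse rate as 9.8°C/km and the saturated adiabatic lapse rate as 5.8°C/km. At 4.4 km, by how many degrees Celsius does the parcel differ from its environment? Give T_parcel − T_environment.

+8.25°C (parcel warmer than environment)

Parcel:
  900–2600 m, dry: Δz = 1.7 km ⇒ ΔT = -16.66°C; T = -3.66°C
  2600–4400 m, saturated: Δz = 1.8 km ⇒ ΔT = -10.44°C; T = -14.1°C
Environment:
  900–4400 m, environment: Δz = 3.5 km ⇒ ΔT = -35.35°C; T = -22.35°C
T_parcel − T_env = -14.1 − (-22.35) = +8.25°C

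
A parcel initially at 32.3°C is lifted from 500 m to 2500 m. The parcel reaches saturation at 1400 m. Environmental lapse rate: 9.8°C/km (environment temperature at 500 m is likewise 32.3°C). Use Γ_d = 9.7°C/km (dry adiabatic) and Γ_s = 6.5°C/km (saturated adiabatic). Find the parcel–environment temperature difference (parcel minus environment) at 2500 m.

Parcel:
  From 500 m to 1400 m (dry): cools by 9.7 × 0.9 = 8.73°C, giving 23.57°C.
  From 1400 m to 2500 m (saturated): cools by 6.5 × 1.1 = 7.15°C, giving 16.42°C.
Environment:
  From 500 m to 2500 m (environment): cools by 9.8 × 2 = 19.6°C, giving 12.7°C.
T_parcel − T_env = 16.42 − 12.7 = +3.72°C

+3.72°C (parcel warmer than environment)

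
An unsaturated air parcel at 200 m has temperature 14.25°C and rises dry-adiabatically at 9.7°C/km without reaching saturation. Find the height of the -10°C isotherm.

2700 m

Height above start = (14.25 − (-10)) / 9.7 = 2.5 km
Altitude = 200 m + 2500 m = 2700 m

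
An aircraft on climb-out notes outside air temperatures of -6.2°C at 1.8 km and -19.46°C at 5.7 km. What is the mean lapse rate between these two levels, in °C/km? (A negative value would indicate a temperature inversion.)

3.4°C/km

Γ = −ΔT/Δz = (-6.2 − (-19.46)) / (5700 − 1800) m
  = 13.26°C / 3.9 km = 3.4°C/km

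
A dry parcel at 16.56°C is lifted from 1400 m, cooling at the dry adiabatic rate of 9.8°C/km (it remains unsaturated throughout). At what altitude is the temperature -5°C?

Height above start = (16.56 − (-5)) / 9.8 = 2.2 km
Altitude = 1400 m + 2200 m = 3600 m

3600 m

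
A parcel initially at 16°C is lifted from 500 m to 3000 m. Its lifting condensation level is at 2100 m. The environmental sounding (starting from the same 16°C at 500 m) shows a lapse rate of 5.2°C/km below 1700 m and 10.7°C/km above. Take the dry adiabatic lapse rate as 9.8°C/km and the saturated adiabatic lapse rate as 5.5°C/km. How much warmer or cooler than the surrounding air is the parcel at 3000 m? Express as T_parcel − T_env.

Parcel:
  Dry to 2100 m: -9.8 × 1.6 km = -15.68°C, so T = 0.32°C.
  Saturated to 3000 m: -5.5 × 0.9 km = -4.95°C, so T = -4.63°C.
Environment:
  Environment, lower layer to 1700 m: -5.2 × 1.2 km = -6.24°C, so T = 9.76°C.
  Environment, upper layer to 3000 m: -10.7 × 1.3 km = -13.91°C, so T = -4.15°C.
T_parcel − T_env = -4.63 − (-4.15) = -0.48°C

-0.48°C (parcel cooler than environment)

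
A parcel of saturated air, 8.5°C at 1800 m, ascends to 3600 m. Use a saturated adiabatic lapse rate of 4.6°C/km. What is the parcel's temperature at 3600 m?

From 1800 m to 3600 m (saturated adiabatic): cools by 4.6 × 1.8 = 8.28°C, giving 0.22°C.

0.22°C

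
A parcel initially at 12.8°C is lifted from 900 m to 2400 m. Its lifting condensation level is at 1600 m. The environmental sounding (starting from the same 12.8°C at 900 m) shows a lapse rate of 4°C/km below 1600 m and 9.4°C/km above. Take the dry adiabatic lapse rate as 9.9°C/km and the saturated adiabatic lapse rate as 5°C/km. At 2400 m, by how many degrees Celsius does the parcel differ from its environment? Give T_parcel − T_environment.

-0.61°C (parcel cooler than environment)

Parcel:
  Dry to 1600 m: -9.9 × 0.7 km = -6.93°C, so T = 5.87°C.
  Saturated to 2400 m: -5 × 0.8 km = -4°C, so T = 1.87°C.
Environment:
  Environment, lower layer to 1600 m: -4 × 0.7 km = -2.8°C, so T = 10°C.
  Environment, upper layer to 2400 m: -9.4 × 0.8 km = -7.52°C, so T = 2.48°C.
T_parcel − T_env = 1.87 − 2.48 = -0.61°C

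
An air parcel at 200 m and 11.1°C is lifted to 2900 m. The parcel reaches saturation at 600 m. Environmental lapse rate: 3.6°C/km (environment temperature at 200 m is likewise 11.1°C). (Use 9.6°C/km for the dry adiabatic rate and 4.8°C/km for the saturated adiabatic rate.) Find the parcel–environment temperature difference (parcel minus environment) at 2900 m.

Parcel:
  200 → 600 m (dry, 9.6°C/km): ΔT = -9.6 × 0.4 = -3.84°C → T = 7.26°C
  600 → 2900 m (saturated, 4.8°C/km): ΔT = -4.8 × 2.3 = -11.04°C → T = -3.78°C
Environment:
  200 → 2900 m (environment, 3.6°C/km): ΔT = -3.6 × 2.7 = -9.72°C → T = 1.38°C
T_parcel − T_env = -3.78 − 1.38 = -5.16°C

-5.16°C (parcel cooler than environment)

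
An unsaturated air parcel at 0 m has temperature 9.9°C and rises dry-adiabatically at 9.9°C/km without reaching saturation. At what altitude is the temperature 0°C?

Height above start = (9.9 − 0) / 9.9 = 1 km
Altitude = 0 m + 1000 m = 1000 m

1000 m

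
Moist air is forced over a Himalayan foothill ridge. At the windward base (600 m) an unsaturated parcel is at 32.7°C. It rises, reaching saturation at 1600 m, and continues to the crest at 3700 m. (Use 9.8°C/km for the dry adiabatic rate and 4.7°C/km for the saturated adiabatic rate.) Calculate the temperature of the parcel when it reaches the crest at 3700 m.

13.03°C

600–1600 m, dry: Δz = 1 km ⇒ ΔT = -9.8°C; T = 22.9°C
1600–3700 m, saturated: Δz = 2.1 km ⇒ ΔT = -9.87°C; T = 13.03°C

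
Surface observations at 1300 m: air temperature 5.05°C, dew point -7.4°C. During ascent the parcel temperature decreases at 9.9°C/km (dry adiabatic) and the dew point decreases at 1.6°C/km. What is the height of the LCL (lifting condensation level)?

2800 m

T and T_d converge at 9.9 − 1.6 = 8.3°C per km
Height above start = (5.05 − (-7.4)) / 8.3 = 1.5 km
LCL altitude = 1300 m + 1500 m = 2800 m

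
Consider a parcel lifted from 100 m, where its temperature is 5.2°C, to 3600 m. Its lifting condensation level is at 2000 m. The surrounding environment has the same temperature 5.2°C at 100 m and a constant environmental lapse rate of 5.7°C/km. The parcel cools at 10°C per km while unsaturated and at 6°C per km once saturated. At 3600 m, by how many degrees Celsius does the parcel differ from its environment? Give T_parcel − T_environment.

-8.65°C (parcel cooler than environment)

Parcel:
  100–2000 m, dry: Δz = 1.9 km ⇒ ΔT = -19°C; T = -13.8°C
  2000–3600 m, saturated: Δz = 1.6 km ⇒ ΔT = -9.6°C; T = -23.4°C
Environment:
  100–3600 m, environment: Δz = 3.5 km ⇒ ΔT = -19.95°C; T = -14.75°C
T_parcel − T_env = -23.4 − (-14.75) = -8.65°C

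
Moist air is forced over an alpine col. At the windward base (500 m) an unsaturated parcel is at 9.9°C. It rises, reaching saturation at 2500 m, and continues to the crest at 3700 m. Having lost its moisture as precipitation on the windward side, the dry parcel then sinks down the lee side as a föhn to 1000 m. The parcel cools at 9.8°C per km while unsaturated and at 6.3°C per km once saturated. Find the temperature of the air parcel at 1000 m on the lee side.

500 → 2500 m (dry, 9.8°C/km): ΔT = -9.8 × 2 = -19.6°C → T = -9.7°C
2500 → 3700 m (saturated, 6.3°C/km): ΔT = -6.3 × 1.2 = -7.56°C → T = -17.26°C
3700 → 1000 m (dry descent, 9.8°C/km): ΔT = +9.8 × 2.7 = +26.46°C → T = 9.2°C

9.2°C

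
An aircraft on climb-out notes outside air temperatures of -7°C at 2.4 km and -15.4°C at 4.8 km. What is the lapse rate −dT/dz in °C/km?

Γ = −ΔT/Δz = (-7 − (-15.4)) / (4800 − 2400) m
  = 8.4°C / 2.4 km = 3.5°C/km

3.5°C/km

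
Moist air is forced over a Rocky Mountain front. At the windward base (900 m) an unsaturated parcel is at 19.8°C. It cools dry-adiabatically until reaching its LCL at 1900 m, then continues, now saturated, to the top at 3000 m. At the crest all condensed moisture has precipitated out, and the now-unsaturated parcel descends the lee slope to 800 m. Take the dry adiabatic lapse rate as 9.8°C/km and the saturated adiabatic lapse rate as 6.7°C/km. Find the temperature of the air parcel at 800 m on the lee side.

Dry to 1900 m: -9.8 × 1 km = -9.8°C, so T = 10°C.
Saturated to 3000 m: -6.7 × 1.1 km = -7.37°C, so T = 2.63°C.
Dry descent to 800 m: +9.8 × 2.2 km = +21.56°C, so T = 24.19°C.

24.19°C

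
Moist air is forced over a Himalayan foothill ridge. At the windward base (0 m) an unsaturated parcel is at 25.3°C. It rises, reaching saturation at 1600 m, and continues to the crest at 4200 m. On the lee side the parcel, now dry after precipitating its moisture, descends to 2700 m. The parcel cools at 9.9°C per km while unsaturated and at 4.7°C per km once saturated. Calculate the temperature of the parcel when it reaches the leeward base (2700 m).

0 → 1600 m (dry, 9.9°C/km): ΔT = -9.9 × 1.6 = -15.84°C → T = 9.46°C
1600 → 4200 m (saturated, 4.7°C/km): ΔT = -4.7 × 2.6 = -12.22°C → T = -2.76°C
4200 → 2700 m (dry descent, 9.9°C/km): ΔT = +9.9 × 1.5 = +14.85°C → T = 12.09°C

12.09°C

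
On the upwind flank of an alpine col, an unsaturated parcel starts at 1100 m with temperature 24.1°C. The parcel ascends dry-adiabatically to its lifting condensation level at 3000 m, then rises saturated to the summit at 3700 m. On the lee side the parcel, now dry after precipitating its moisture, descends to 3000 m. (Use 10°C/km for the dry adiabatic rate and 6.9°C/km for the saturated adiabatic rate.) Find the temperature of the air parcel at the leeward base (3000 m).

Dry to 3000 m: -10 × 1.9 km = -19°C, so T = 5.1°C.
Saturated to 3700 m: -6.9 × 0.7 km = -4.83°C, so T = 0.27°C.
Dry descent to 3000 m: +10 × 0.7 km = +7°C, so T = 7.27°C.

7.27°C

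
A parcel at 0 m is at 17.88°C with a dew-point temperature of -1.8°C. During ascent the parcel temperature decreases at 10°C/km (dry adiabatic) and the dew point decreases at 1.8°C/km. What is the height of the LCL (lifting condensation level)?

2400 m

T and T_d converge at 10 − 1.8 = 8.2°C per km
Height above start = (17.88 − (-1.8)) / 8.2 = 2.4 km
LCL altitude = 0 m + 2400 m = 2400 m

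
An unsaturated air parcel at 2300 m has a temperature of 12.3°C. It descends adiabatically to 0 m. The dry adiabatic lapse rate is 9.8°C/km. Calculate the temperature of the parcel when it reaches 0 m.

From 2300 m to 0 m (dry adiabatic): warms by 9.8 × 2.3 = 22.54°C, giving 34.84°C.

34.84°C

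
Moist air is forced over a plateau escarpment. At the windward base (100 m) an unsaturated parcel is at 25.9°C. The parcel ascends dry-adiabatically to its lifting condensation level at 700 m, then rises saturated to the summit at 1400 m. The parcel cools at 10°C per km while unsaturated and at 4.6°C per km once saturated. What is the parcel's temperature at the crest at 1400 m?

Dry to 700 m: -10 × 0.6 km = -6°C, so T = 19.9°C.
Saturated to 1400 m: -4.6 × 0.7 km = -3.22°C, so T = 16.68°C.

16.68°C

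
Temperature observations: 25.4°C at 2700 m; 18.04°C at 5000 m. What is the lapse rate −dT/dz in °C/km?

3.2°C/km

Γ = −ΔT/Δz = (25.4 − 18.04) / (5000 − 2700) m
  = 7.36°C / 2.3 km = 3.2°C/km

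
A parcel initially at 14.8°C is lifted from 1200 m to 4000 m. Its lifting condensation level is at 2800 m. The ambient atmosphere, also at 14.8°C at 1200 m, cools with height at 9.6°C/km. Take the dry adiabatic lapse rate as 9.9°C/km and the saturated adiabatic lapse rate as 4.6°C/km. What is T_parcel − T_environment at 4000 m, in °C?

Parcel:
  1200 → 2800 m (dry, 9.9°C/km): ΔT = -9.9 × 1.6 = -15.84°C → T = -1.04°C
  2800 → 4000 m (saturated, 4.6°C/km): ΔT = -4.6 × 1.2 = -5.52°C → T = -6.56°C
Environment:
  1200 → 4000 m (environment, 9.6°C/km): ΔT = -9.6 × 2.8 = -26.88°C → T = -12.08°C
T_parcel − T_env = -6.56 − (-12.08) = +5.52°C

+5.52°C (parcel warmer than environment)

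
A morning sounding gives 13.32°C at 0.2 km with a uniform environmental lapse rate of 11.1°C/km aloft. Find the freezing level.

1.4 km

Height above start = (13.32 − 0) / 11.1 = 1.2 km
Altitude = 200 m + 1200 m = 1400 m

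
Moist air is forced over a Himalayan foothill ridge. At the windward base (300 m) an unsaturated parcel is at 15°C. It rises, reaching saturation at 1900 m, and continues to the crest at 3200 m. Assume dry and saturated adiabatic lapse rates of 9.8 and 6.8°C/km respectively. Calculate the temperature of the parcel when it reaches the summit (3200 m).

-9.52°C

From 300 m to 1900 m (dry): cools by 9.8 × 1.6 = 15.68°C, giving -0.68°C.
From 1900 m to 3200 m (saturated): cools by 6.8 × 1.3 = 8.84°C, giving -9.52°C.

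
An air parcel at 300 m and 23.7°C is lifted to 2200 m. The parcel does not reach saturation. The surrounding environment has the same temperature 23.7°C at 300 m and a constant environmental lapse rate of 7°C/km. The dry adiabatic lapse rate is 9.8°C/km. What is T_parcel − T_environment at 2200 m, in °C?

-5.32°C (parcel cooler than environment)

Parcel:
  Dry to 2200 m: -9.8 × 1.9 km = -18.62°C, so T = 5.08°C.
Environment:
  Environment to 2200 m: -7 × 1.9 km = -13.3°C, so T = 10.4°C.
T_parcel − T_env = 5.08 − 10.4 = -5.32°C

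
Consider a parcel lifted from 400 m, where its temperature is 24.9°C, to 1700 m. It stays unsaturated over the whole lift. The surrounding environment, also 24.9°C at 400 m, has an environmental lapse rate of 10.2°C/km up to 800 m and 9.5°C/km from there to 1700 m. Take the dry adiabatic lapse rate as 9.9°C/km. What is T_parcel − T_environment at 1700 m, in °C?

-0.24°C (parcel cooler than environment)

Parcel:
  Dry to 1700 m: -9.9 × 1.3 km = -12.87°C, so T = 12.03°C.
Environment:
  Environment, lower layer to 800 m: -10.2 × 0.4 km = -4.08°C, so T = 20.82°C.
  Environment, upper layer to 1700 m: -9.5 × 0.9 km = -8.55°C, so T = 12.27°C.
T_parcel − T_env = 12.03 − 12.27 = -0.24°C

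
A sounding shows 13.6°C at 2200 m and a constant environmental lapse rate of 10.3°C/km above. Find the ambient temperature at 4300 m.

From 2200 m to 4300 m (environmental): cools by 10.3 × 2.1 = 21.63°C, giving -8.03°C.

-8.03°C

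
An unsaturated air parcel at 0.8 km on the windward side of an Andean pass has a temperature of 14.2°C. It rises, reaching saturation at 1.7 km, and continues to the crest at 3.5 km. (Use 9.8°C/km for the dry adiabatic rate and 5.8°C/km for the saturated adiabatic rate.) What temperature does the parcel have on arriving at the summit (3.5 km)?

Dry to 1700 m: -9.8 × 0.9 km = -8.82°C, so T = 5.38°C.
Saturated to 3500 m: -5.8 × 1.8 km = -10.44°C, so T = -5.06°C.

-5.06°C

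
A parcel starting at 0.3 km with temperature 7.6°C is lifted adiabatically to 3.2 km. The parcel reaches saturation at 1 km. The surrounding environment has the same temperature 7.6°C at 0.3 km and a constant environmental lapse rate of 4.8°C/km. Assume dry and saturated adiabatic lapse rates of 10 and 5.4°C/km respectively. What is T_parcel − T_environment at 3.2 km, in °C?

Parcel:
  Dry to 1000 m: -10 × 0.7 km = -7°C, so T = 0.6°C.
  Saturated to 3200 m: -5.4 × 2.2 km = -11.88°C, so T = -11.28°C.
Environment:
  Environment to 3200 m: -4.8 × 2.9 km = -13.92°C, so T = -6.32°C.
T_parcel − T_env = -11.28 − (-6.32) = -4.96°C

-4.96°C (parcel cooler than environment)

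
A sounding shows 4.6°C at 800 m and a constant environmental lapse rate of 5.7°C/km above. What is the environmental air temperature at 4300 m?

From 800 m to 4300 m (environmental): cools by 5.7 × 3.5 = 19.95°C, giving -15.35°C.

-15.35°C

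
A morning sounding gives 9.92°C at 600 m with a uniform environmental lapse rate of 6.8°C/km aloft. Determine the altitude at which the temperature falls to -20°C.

Height above start = (9.92 − (-20)) / 6.8 = 4.4 km
Altitude = 600 m + 4400 m = 5000 m

5000 m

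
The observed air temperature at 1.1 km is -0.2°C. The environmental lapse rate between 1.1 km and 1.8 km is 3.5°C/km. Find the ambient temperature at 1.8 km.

Environmental to 1800 m: -3.5 × 0.7 km = -2.45°C, so T = -2.65°C.

-2.65°C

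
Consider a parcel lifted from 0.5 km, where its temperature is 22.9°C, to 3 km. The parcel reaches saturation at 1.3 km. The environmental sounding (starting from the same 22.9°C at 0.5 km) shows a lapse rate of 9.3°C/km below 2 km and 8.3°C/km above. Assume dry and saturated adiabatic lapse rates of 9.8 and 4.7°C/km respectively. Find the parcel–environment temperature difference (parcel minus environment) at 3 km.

+6.42°C (parcel warmer than environment)

Parcel:
  From 500 m to 1300 m (dry): cools by 9.8 × 0.8 = 7.84°C, giving 15.06°C.
  From 1300 m to 3000 m (saturated): cools by 4.7 × 1.7 = 7.99°C, giving 7.07°C.
Environment:
  From 500 m to 2000 m (environment, lower layer): cools by 9.3 × 1.5 = 13.95°C, giving 8.95°C.
  From 2000 m to 3000 m (environment, upper layer): cools by 8.3 × 1 = 8.3°C, giving 0.65°C.
T_parcel − T_env = 7.07 − 0.65 = +6.42°C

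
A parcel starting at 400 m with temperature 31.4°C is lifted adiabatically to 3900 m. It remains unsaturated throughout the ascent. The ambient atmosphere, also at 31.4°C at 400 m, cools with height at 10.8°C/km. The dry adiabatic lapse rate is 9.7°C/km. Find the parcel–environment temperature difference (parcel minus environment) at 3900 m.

+3.85°C (parcel warmer than environment)

Parcel:
  Dry to 3900 m: -9.7 × 3.5 km = -33.95°C, so T = -2.55°C.
Environment:
  Environment to 3900 m: -10.8 × 3.5 km = -37.8°C, so T = -6.4°C.
T_parcel − T_env = -2.55 − (-6.4) = +3.85°C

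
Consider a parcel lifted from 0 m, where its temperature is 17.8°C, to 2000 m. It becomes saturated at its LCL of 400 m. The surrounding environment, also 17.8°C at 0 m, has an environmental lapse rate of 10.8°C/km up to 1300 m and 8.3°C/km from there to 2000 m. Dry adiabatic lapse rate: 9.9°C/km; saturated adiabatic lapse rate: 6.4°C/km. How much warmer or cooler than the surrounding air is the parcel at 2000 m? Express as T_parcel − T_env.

Parcel:
  0–400 m, dry: Δz = 0.4 km ⇒ ΔT = -3.96°C; T = 13.84°C
  400–2000 m, saturated: Δz = 1.6 km ⇒ ΔT = -10.24°C; T = 3.6°C
Environment:
  0–1300 m, environment, lower layer: Δz = 1.3 km ⇒ ΔT = -14.04°C; T = 3.76°C
  1300–2000 m, environment, upper layer: Δz = 0.7 km ⇒ ΔT = -5.81°C; T = -2.05°C
T_parcel − T_env = 3.6 − (-2.05) = +5.65°C

+5.65°C (parcel warmer than environment)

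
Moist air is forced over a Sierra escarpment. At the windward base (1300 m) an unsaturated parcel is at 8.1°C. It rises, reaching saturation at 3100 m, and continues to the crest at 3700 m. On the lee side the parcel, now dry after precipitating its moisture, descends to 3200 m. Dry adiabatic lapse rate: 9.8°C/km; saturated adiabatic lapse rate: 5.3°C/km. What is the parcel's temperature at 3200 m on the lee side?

-7.82°C

1300–3100 m, dry: Δz = 1.8 km ⇒ ΔT = -17.64°C; T = -9.54°C
3100–3700 m, saturated: Δz = 0.6 km ⇒ ΔT = -3.18°C; T = -12.72°C
3700–3200 m, dry descent: Δz = 0.5 km ⇒ ΔT = +4.9°C; T = -7.82°C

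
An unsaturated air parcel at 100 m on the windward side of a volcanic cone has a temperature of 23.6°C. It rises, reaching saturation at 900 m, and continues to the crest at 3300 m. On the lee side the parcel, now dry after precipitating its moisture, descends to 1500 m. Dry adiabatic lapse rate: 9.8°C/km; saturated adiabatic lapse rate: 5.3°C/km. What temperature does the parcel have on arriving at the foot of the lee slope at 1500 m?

Dry to 900 m: -9.8 × 0.8 km = -7.84°C, so T = 15.76°C.
Saturated to 3300 m: -5.3 × 2.4 km = -12.72°C, so T = 3.04°C.
Dry descent to 1500 m: +9.8 × 1.8 km = +17.64°C, so T = 20.68°C.

20.68°C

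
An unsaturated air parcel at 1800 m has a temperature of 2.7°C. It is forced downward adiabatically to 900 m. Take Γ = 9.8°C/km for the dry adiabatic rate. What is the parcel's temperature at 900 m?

11.52°C

From 1800 m to 900 m (dry adiabatic): warms by 9.8 × 0.9 = 8.82°C, giving 11.52°C.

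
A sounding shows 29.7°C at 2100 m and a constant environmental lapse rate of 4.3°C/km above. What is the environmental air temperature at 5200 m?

16.37°C

2100 → 5200 m (environmental, 4.3°C/km): ΔT = -4.3 × 3.1 = -13.33°C → T = 16.37°C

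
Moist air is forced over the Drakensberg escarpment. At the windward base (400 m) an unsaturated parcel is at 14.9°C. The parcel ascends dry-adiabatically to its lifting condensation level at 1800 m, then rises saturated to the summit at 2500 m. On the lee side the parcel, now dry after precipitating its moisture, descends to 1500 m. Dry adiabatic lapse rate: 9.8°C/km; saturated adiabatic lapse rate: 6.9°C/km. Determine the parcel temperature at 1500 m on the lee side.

6.15°C

400–1800 m, dry: Δz = 1.4 km ⇒ ΔT = -13.72°C; T = 1.18°C
1800–2500 m, saturated: Δz = 0.7 km ⇒ ΔT = -4.83°C; T = -3.65°C
2500–1500 m, dry descent: Δz = 1 km ⇒ ΔT = +9.8°C; T = 6.15°C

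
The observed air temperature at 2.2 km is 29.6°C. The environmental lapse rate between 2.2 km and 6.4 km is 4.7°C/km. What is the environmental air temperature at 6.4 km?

9.86°C

2200–6400 m, environmental: Δz = 4.2 km ⇒ ΔT = -19.74°C; T = 9.86°C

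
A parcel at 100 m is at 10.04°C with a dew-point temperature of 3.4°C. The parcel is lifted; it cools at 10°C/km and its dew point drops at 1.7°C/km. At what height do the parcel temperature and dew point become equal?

900 m

T and T_d converge at 10 − 1.7 = 8.3°C per km
Height above start = (10.04 − 3.4) / 8.3 = 0.8 km
LCL altitude = 100 m + 800 m = 900 m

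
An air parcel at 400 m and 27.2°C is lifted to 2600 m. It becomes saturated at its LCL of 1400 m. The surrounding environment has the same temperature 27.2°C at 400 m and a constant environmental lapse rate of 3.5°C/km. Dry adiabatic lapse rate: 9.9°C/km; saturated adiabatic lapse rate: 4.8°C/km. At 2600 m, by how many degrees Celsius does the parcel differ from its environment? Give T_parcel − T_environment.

-7.96°C (parcel cooler than environment)

Parcel:
  400 → 1400 m (dry, 9.9°C/km): ΔT = -9.9 × 1 = -9.9°C → T = 17.3°C
  1400 → 2600 m (saturated, 4.8°C/km): ΔT = -4.8 × 1.2 = -5.76°C → T = 11.54°C
Environment:
  400 → 2600 m (environment, 3.5°C/km): ΔT = -3.5 × 2.2 = -7.7°C → T = 19.5°C
T_parcel − T_env = 11.54 − 19.5 = -7.96°C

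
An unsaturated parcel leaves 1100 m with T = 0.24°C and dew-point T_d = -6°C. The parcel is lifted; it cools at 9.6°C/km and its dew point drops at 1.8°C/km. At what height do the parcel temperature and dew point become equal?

1900 m

T and T_d converge at 9.6 − 1.8 = 7.8°C per km
Height above start = (0.24 − (-6)) / 7.8 = 0.8 km
LCL altitude = 1100 m + 800 m = 1900 m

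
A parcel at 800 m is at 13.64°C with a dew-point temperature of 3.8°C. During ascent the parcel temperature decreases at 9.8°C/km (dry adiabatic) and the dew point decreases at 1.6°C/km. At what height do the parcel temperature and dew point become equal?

2000 m

T and T_d converge at 9.8 − 1.6 = 8.2°C per km
Height above start = (13.64 − 3.8) / 8.2 = 1.2 km
LCL altitude = 800 m + 1200 m = 2000 m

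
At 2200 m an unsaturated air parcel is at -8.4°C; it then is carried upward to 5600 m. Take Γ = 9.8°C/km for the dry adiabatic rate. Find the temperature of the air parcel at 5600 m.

-41.72°C

From 2200 m to 5600 m (dry adiabatic): cools by 9.8 × 3.4 = 33.32°C, giving -41.72°C.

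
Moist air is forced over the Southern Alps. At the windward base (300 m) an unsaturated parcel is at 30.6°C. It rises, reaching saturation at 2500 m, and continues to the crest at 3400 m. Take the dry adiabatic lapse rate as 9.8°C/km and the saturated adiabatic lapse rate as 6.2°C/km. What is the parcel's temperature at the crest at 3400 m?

3.46°C

Dry to 2500 m: -9.8 × 2.2 km = -21.56°C, so T = 9.04°C.
Saturated to 3400 m: -6.2 × 0.9 km = -5.58°C, so T = 3.46°C.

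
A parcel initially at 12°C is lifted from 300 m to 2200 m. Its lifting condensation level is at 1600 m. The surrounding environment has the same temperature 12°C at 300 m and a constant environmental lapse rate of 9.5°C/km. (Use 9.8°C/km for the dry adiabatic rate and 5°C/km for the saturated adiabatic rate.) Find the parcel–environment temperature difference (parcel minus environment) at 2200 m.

Parcel:
  300 → 1600 m (dry, 9.8°C/km): ΔT = -9.8 × 1.3 = -12.74°C → T = -0.74°C
  1600 → 2200 m (saturated, 5°C/km): ΔT = -5 × 0.6 = -3°C → T = -3.74°C
Environment:
  300 → 2200 m (environment, 9.5°C/km): ΔT = -9.5 × 1.9 = -18.05°C → T = -6.05°C
T_parcel − T_env = -3.74 − (-6.05) = +2.31°C

+2.31°C (parcel warmer than environment)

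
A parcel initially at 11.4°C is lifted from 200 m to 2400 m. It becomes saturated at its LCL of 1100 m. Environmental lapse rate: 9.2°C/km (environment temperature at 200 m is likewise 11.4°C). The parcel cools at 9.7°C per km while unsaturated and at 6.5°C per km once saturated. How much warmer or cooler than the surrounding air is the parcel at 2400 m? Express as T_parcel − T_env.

+3.06°C (parcel warmer than environment)

Parcel:
  From 200 m to 1100 m (dry): cools by 9.7 × 0.9 = 8.73°C, giving 2.67°C.
  From 1100 m to 2400 m (saturated): cools by 6.5 × 1.3 = 8.45°C, giving -5.78°C.
Environment:
  From 200 m to 2400 m (environment): cools by 9.2 × 2.2 = 20.24°C, giving -8.84°C.
T_parcel − T_env = -5.78 − (-8.84) = +3.06°C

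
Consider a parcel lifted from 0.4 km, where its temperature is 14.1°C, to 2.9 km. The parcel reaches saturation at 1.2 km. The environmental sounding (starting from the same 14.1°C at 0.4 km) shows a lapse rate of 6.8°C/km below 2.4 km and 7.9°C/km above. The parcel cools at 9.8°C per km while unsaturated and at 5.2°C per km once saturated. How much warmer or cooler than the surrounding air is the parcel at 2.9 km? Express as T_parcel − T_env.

Parcel:
  400–1200 m, dry: Δz = 0.8 km ⇒ ΔT = -7.84°C; T = 6.26°C
  1200–2900 m, saturated: Δz = 1.7 km ⇒ ΔT = -8.84°C; T = -2.58°C
Environment:
  400–2400 m, environment, lower layer: Δz = 2 km ⇒ ΔT = -13.6°C; T = 0.5°C
  2400–2900 m, environment, upper layer: Δz = 0.5 km ⇒ ΔT = -3.95°C; T = -3.45°C
T_parcel − T_env = -2.58 − (-3.45) = +0.87°C

+0.87°C (parcel warmer than environment)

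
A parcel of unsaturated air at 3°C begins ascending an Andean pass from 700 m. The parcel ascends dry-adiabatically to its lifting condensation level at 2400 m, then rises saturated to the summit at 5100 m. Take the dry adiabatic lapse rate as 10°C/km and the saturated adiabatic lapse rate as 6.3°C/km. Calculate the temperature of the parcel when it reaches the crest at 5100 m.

-31.01°C

700–2400 m, dry: Δz = 1.7 km ⇒ ΔT = -17°C; T = -14°C
2400–5100 m, saturated: Δz = 2.7 km ⇒ ΔT = -17.01°C; T = -31.01°C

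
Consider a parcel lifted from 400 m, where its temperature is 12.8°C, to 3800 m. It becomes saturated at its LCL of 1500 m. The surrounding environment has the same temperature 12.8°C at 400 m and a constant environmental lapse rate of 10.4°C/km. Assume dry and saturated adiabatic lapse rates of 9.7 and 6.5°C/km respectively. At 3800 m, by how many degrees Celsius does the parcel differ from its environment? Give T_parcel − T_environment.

Parcel:
  Dry to 1500 m: -9.7 × 1.1 km = -10.67°C, so T = 2.13°C.
  Saturated to 3800 m: -6.5 × 2.3 km = -14.95°C, so T = -12.82°C.
Environment:
  Environment to 3800 m: -10.4 × 3.4 km = -35.36°C, so T = -22.56°C.
T_parcel − T_env = -12.82 − (-22.56) = +9.74°C

+9.74°C (parcel warmer than environment)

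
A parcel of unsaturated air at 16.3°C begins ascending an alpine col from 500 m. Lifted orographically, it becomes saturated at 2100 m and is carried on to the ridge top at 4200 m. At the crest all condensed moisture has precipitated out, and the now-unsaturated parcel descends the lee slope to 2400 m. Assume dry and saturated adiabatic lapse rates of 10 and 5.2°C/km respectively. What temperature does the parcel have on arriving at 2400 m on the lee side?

7.38°C

500 → 2100 m (dry, 10°C/km): ΔT = -10 × 1.6 = -16°C → T = 0.3°C
2100 → 4200 m (saturated, 5.2°C/km): ΔT = -5.2 × 2.1 = -10.92°C → T = -10.62°C
4200 → 2400 m (dry descent, 10°C/km): ΔT = +10 × 1.8 = +18°C → T = 7.38°C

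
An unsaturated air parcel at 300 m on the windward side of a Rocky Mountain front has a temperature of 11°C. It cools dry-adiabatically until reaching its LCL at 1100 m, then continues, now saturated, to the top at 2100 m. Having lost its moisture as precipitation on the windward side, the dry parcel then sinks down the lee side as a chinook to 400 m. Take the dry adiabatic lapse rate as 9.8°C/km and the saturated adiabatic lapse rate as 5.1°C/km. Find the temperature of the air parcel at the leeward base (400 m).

14.72°C

Dry to 1100 m: -9.8 × 0.8 km = -7.84°C, so T = 3.16°C.
Saturated to 2100 m: -5.1 × 1 km = -5.1°C, so T = -1.94°C.
Dry descent to 400 m: +9.8 × 1.7 km = +16.66°C, so T = 14.72°C.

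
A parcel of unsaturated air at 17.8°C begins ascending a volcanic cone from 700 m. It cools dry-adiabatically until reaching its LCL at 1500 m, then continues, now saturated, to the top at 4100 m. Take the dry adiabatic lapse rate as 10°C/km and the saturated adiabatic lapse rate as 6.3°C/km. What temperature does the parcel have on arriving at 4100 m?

From 700 m to 1500 m (dry): cools by 10 × 0.8 = 8°C, giving 9.8°C.
From 1500 m to 4100 m (saturated): cools by 6.3 × 2.6 = 16.38°C, giving -6.58°C.

-6.58°C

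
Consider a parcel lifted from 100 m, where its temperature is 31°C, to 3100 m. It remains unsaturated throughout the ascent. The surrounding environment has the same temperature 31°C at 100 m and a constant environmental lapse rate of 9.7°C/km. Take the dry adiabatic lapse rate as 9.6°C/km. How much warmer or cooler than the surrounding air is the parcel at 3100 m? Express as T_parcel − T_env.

Parcel:
  Dry to 3100 m: -9.6 × 3 km = -28.8°C, so T = 2.2°C.
Environment:
  Environment to 3100 m: -9.7 × 3 km = -29.1°C, so T = 1.9°C.
T_parcel − T_env = 2.2 − 1.9 = +0.3°C

+0.3°C (parcel warmer than environment)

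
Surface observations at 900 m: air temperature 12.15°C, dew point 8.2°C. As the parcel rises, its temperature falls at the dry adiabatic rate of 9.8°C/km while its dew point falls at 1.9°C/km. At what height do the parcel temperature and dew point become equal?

1400 m

T and T_d converge at 9.8 − 1.9 = 7.9°C per km
Height above start = (12.15 − 8.2) / 7.9 = 0.5 km
LCL altitude = 900 m + 500 m = 1400 m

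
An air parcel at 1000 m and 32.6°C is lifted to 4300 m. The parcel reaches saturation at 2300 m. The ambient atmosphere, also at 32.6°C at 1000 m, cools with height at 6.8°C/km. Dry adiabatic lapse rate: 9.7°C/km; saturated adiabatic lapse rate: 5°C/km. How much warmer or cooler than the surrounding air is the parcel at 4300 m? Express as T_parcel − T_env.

Parcel:
  1000–2300 m, dry: Δz = 1.3 km ⇒ ΔT = -12.61°C; T = 19.99°C
  2300–4300 m, saturated: Δz = 2 km ⇒ ΔT = -10°C; T = 9.99°C
Environment:
  1000–4300 m, environment: Δz = 3.3 km ⇒ ΔT = -22.44°C; T = 10.16°C
T_parcel − T_env = 9.99 − 10.16 = -0.17°C

-0.17°C (parcel cooler than environment)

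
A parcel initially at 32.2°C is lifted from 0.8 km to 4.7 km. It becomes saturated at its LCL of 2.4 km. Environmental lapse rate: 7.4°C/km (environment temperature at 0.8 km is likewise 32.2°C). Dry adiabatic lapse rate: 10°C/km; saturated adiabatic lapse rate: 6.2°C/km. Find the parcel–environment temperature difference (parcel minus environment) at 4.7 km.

-1.4°C (parcel cooler than environment)

Parcel:
  800–2400 m, dry: Δz = 1.6 km ⇒ ΔT = -16°C; T = 16.2°C
  2400–4700 m, saturated: Δz = 2.3 km ⇒ ΔT = -14.26°C; T = 1.94°C
Environment:
  800–4700 m, environment: Δz = 3.9 km ⇒ ΔT = -28.86°C; T = 3.34°C
T_parcel − T_env = 1.94 − 3.34 = -1.4°C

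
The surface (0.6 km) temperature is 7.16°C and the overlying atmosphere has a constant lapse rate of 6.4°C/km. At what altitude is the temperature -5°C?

2.5 km

Height above start = (7.16 − (-5)) / 6.4 = 1.9 km
Altitude = 600 m + 1900 m = 2500 m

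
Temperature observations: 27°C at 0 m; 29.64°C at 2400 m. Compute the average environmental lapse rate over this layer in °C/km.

Γ = −ΔT/Δz = (27 − 29.64) / (2400 − 0) m
  = -2.64°C / 2.4 km = -1.1°C/km

-1.1°C/km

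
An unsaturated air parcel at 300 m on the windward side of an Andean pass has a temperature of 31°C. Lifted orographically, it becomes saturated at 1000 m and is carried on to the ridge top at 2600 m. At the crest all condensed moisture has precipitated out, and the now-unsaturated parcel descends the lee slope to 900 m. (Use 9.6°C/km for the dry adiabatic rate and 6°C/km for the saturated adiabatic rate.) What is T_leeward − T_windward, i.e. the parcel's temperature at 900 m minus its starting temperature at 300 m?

0°C

Dry to 1000 m: -9.6 × 0.7 km = -6.72°C, so T = 24.28°C.
Saturated to 2600 m: -6 × 1.6 km = -9.6°C, so T = 14.68°C.
Dry descent to 900 m: +9.6 × 1.7 km = +16.32°C, so T = 31°C.
Net change vs windward start: 31 − 31 = 0°C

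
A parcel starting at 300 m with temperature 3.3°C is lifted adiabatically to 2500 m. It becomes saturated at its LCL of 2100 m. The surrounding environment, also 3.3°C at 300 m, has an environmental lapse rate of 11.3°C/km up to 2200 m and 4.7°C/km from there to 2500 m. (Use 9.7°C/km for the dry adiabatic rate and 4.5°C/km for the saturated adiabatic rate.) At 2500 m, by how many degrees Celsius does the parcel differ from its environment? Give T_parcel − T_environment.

+3.62°C (parcel warmer than environment)

Parcel:
  300–2100 m, dry: Δz = 1.8 km ⇒ ΔT = -17.46°C; T = -14.16°C
  2100–2500 m, saturated: Δz = 0.4 km ⇒ ΔT = -1.8°C; T = -15.96°C
Environment:
  300–2200 m, environment, lower layer: Δz = 1.9 km ⇒ ΔT = -21.47°C; T = -18.17°C
  2200–2500 m, environment, upper layer: Δz = 0.3 km ⇒ ΔT = -1.41°C; T = -19.58°C
T_parcel − T_env = -15.96 − (-19.58) = +3.62°C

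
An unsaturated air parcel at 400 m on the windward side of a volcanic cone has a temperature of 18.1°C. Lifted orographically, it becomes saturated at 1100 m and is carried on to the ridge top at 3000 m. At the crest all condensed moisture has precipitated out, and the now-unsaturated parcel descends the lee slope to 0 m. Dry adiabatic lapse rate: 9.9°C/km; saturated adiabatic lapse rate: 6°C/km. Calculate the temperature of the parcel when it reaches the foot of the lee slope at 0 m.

29.47°C

Dry to 1100 m: -9.9 × 0.7 km = -6.93°C, so T = 11.17°C.
Saturated to 3000 m: -6 × 1.9 km = -11.4°C, so T = -0.23°C.
Dry descent to 0 m: +9.9 × 3 km = +29.7°C, so T = 29.47°C.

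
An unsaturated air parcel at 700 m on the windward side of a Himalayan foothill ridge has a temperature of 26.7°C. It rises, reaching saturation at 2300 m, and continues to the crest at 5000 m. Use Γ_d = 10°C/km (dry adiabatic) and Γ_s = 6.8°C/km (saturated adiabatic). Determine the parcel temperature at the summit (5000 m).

-7.66°C

From 700 m to 2300 m (dry): cools by 10 × 1.6 = 16°C, giving 10.7°C.
From 2300 m to 5000 m (saturated): cools by 6.8 × 2.7 = 18.36°C, giving -7.66°C.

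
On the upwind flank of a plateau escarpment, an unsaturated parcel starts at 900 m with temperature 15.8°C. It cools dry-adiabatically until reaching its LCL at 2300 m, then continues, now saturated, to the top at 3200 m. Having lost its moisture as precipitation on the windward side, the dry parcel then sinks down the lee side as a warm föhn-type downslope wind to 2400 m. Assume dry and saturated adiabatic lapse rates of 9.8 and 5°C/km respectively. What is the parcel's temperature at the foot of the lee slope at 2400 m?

From 900 m to 2300 m (dry): cools by 9.8 × 1.4 = 13.72°C, giving 2.08°C.
From 2300 m to 3200 m (saturated): cools by 5 × 0.9 = 4.5°C, giving -2.42°C.
From 3200 m to 2400 m (dry descent): warms by 9.8 × 0.8 = 7.84°C, giving 5.42°C.

5.42°C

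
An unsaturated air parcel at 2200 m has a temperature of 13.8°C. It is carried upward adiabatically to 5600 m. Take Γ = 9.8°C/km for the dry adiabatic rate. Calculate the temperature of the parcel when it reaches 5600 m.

-19.52°C

2200–5600 m, dry adiabatic: Δz = 3.4 km ⇒ ΔT = -33.32°C; T = -19.52°C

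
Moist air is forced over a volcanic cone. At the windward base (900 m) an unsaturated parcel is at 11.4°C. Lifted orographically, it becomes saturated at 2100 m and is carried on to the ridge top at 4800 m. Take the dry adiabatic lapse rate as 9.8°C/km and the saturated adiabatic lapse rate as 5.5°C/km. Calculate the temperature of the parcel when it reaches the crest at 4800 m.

-15.21°C

900–2100 m, dry: Δz = 1.2 km ⇒ ΔT = -11.76°C; T = -0.36°C
2100–4800 m, saturated: Δz = 2.7 km ⇒ ΔT = -14.85°C; T = -15.21°C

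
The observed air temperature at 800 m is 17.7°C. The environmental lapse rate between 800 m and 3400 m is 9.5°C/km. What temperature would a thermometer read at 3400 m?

-7°C

800–3400 m, environmental: Δz = 2.6 km ⇒ ΔT = -24.7°C; T = -7°C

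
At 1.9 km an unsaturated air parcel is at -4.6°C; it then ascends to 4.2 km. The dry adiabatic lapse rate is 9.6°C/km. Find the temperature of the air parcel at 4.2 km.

-26.68°C

1900 → 4200 m (dry adiabatic, 9.6°C/km): ΔT = -9.6 × 2.3 = -22.08°C → T = -26.68°C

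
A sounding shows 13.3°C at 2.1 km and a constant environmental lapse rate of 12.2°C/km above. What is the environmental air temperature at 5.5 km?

Environmental to 5500 m: -12.2 × 3.4 km = -41.48°C, so T = -28.18°C.

-28.18°C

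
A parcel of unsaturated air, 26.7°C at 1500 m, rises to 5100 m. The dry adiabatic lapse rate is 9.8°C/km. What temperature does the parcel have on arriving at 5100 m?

-8.58°C

From 1500 m to 5100 m (dry adiabatic): cools by 9.8 × 3.6 = 35.28°C, giving -8.58°C.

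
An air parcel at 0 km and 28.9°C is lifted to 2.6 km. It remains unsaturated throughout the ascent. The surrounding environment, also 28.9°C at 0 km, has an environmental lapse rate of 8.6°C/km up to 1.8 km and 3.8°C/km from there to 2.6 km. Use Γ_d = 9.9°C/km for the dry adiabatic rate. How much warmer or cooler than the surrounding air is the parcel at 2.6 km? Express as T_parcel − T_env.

-7.22°C (parcel cooler than environment)

Parcel:
  From 0 m to 2600 m (dry): cools by 9.9 × 2.6 = 25.74°C, giving 3.16°C.
Environment:
  From 0 m to 1800 m (environment, lower layer): cools by 8.6 × 1.8 = 15.48°C, giving 13.42°C.
  From 1800 m to 2600 m (environment, upper layer): cools by 3.8 × 0.8 = 3.04°C, giving 10.38°C.
T_parcel − T_env = 3.16 − 10.38 = -7.22°C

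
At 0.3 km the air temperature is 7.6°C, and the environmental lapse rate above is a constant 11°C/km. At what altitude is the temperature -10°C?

Height above start = (7.6 − (-10)) / 11 = 1.6 km
Altitude = 300 m + 1600 m = 1900 m

1.9 km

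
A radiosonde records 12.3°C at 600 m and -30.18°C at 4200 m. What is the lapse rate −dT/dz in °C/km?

Γ = −ΔT/Δz = (12.3 − (-30.18)) / (4200 − 600) m
  = 42.48°C / 3.6 km = 11.8°C/km

11.8°C/km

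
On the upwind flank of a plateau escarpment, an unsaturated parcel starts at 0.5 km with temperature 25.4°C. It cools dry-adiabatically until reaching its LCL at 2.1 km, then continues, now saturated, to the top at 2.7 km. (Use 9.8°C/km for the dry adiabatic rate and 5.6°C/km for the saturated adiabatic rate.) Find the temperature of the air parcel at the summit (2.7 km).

Dry to 2100 m: -9.8 × 1.6 km = -15.68°C, so T = 9.72°C.
Saturated to 2700 m: -5.6 × 0.6 km = -3.36°C, so T = 6.36°C.

6.36°C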